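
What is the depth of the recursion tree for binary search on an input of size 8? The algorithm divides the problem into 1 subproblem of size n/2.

For divide and conquer with division factor 2:

Problem sizes at each level:
Level 0: 8
Level 1: 4
Level 2: 2
Level 3: 1

The root is level 0 and the size-1 base case is level 3 (the tree spans levels 0 through 3, i.e. 4 levels counting the root), so the depth is the number of divisions: log_2(8) = 3

The recursion tree depth is log_2(8) = 3. At each level, the problem size is divided by 2, so it takes 3 divisions to reduce to a base case of size 1. The algorithm makes 1 recursive call at each level.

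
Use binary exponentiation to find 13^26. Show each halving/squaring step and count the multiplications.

Computing 13^26 by squaring (build up from 13^1; each line after the first costs one multiplication):

13^1 = 13
13^2 = (13^1)^2 = 13^2 = 169
13^3 = 13 * 13^2 = 13 * 169 = 2197
13^6 = (13^3)^2 = 2197^2 = 4826809
13^12 = (13^6)^2 = 4826809^2 = 23298085122481
13^13 = 13 * 13^12 = 13 * 23298085122481 = 302875106592253
13^26 = (13^13)^2 = 302875106592253^2 = 91733330193268616658399616009

Result: 91733330193268616658399616009
Multiplications needed: 6 (6 lines after 13^1)

13^26 = 91733330193268616658399616009. Using exponentiation by squaring, this requires 6 multiplications. The key idea: if the exponent is even, square the half-power; if odd, multiply by the base once.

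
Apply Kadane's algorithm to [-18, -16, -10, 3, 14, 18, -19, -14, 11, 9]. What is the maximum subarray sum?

Using Kadane's algorithm on [-18, -16, -10, 3, 14, 18, -19, -14, 11, 9]:

Scanning through the array:
Position 1 (value -16): max_ending_here = -16, max_so_far = -16
Position 2 (value -10): max_ending_here = -10, max_so_far = -10
Position 3 (value 3): max_ending_here = 3, max_so_far = 3
Position 4 (value 14): max_ending_here = 17, max_so_far = 17
Position 5 (value 18): max_ending_here = 35, max_so_far = 35
Position 6 (value -19): max_ending_here = 16, max_so_far = 35
Position 7 (value -14): max_ending_here = 2, max_so_far = 35
Position 8 (value 11): max_ending_here = 13, max_so_far = 35
Position 9 (value 9): max_ending_here = 22, max_so_far = 35

Maximum subarray: [3, 14, 18]
Maximum sum: 35

The maximum subarray is [3, 14, 18] with sum 35. This subarray runs from index 3 to index 5.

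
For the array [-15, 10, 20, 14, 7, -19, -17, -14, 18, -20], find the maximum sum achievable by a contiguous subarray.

Using Kadane's algorithm on [-15, 10, 20, 14, 7, -19, -17, -14, 18, -20]:

Scanning through the array:
Position 1 (value 10): max_ending_here = 10, max_so_far = 10
Position 2 (value 20): max_ending_here = 30, max_so_far = 30
Position 3 (value 14): max_ending_here = 44, max_so_far = 44
Position 4 (value 7): max_ending_here = 51, max_so_far = 51
Position 5 (value -19): max_ending_here = 32, max_so_far = 51
Position 6 (value -17): max_ending_here = 15, max_so_far = 51
Position 7 (value -14): max_ending_here = 1, max_so_far = 51
Position 8 (value 18): max_ending_here = 19, max_so_far = 51
Position 9 (value -20): max_ending_here = -1, max_so_far = 51

Maximum subarray: [10, 20, 14, 7]
Maximum sum: 51

The maximum subarray is [10, 20, 14, 7] with sum 51. This subarray runs from index 1 to index 4.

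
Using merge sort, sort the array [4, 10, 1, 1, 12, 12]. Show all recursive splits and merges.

Merge sort trace:

Split: [4, 10, 1, 1, 12, 12] -> [4, 10, 1] and [1, 12, 12]
  Split: [4, 10, 1] -> [4] and [10, 1]
    Split: [10, 1] -> [10] and [1]
    Merge: [10] + [1] -> [1, 10]
  Merge: [4] + [1, 10] -> [1, 4, 10]
  Split: [1, 12, 12] -> [1] and [12, 12]
    Split: [12, 12] -> [12] and [12]
    Merge: [12] + [12] -> [12, 12]
  Merge: [1] + [12, 12] -> [1, 12, 12]
Merge: [1, 4, 10] + [1, 12, 12] -> [1, 1, 4, 10, 12, 12]

Final sorted array: [1, 1, 4, 10, 12, 12]

The merge sort proceeds by recursively splitting the array and merging sorted halves.
After all merges, the sorted array is [1, 1, 4, 10, 12, 12].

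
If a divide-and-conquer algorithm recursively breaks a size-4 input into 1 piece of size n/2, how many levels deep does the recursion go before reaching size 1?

For divide and conquer with division factor 2:

Problem sizes at each level:
Level 0: 4
Level 1: 2
Level 2: 1

The root is level 0 and the size-1 base case is level 2 (the tree spans levels 0 through 2, i.e. 3 levels counting the root), so the depth is the number of divisions: log_2(4) = 2

The recursion tree depth is log_2(4) = 2. At each level, the problem size is divided by 2, so it takes 2 divisions to reduce to a base case of size 1. The algorithm makes 1 recursive call at each level.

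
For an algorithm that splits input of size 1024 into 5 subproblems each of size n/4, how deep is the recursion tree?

For divide and conquer with division factor 4:

Problem sizes at each level:
Level 0: 1024
Level 1: 256
Level 2: 64
Level 3: 16
Level 4: 4
Level 5: 1

The root is level 0 and the size-1 base case is level 5 (the tree spans levels 0 through 5, i.e. 6 levels counting the root), so the depth is the number of divisions: log_4(1024) = 5

The recursion tree depth is log_4(1024) = 5. At each level, the problem size is divided by 4, so it takes 5 divisions to reduce to a base case of size 1. The algorithm makes 5 recursive calls at each level.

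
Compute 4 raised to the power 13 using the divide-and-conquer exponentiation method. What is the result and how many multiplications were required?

Computing 4^13 by squaring (build up from 4^1; each line after the first costs one multiplication):

4^1 = 4
4^2 = (4^1)^2 = 4^2 = 16
4^3 = 4 * 4^2 = 4 * 16 = 64
4^6 = (4^3)^2 = 64^2 = 4096
4^12 = (4^6)^2 = 4096^2 = 16777216
4^13 = 4 * 4^12 = 4 * 16777216 = 67108864

Result: 67108864
Multiplications needed: 5 (5 lines after 4^1)

4^13 = 67108864. Using exponentiation by squaring, this requires 5 multiplications. The key idea: if the exponent is even, square the half-power; if odd, multiply by the base once.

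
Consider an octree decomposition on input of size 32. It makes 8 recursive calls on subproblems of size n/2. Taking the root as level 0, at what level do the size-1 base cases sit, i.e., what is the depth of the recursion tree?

For divide and conquer with division factor 2:

Problem sizes at each level:
Level 0: 32
Level 1: 16
Level 2: 8
Level 3: 4
Level 4: 2
Level 5: 1

The root is level 0 and the size-1 base case is level 5 (the tree spans levels 0 through 5, i.e. 6 levels counting the root), so the depth is the number of divisions: log_2(32) = 5

The recursion tree depth is log_2(32) = 5. At each level, the problem size is divided by 2, so it takes 5 divisions to reduce to a base case of size 1. The algorithm makes 8 recursive calls at each level.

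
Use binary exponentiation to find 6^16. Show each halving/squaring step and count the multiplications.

Computing 6^16 by squaring (build up from 6^1; each line after the first costs one multiplication):

6^1 = 6
6^2 = (6^1)^2 = 6^2 = 36
6^4 = (6^2)^2 = 36^2 = 1296
6^8 = (6^4)^2 = 1296^2 = 1679616
6^16 = (6^8)^2 = 1679616^2 = 2821109907456

Result: 2821109907456
Multiplications needed: 4 (4 lines after 6^1)

6^16 = 2821109907456. Using exponentiation by squaring, this requires 4 multiplications. The key idea: if the exponent is even, square the half-power; if odd, multiply by the base once.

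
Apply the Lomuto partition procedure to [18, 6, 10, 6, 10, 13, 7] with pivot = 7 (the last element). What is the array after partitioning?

Lomuto partition with pivot = 7:

Initial array: [18, 6, 10, 6, 10, 13, 7]

arr[0]=18 > 7: no swap
arr[1]=6 <= 7: swap with position 0, array becomes [6, 18, 10, 6, 10, 13, 7]
arr[2]=10 > 7: no swap
arr[3]=6 <= 7: swap with position 1, array becomes [6, 6, 10, 18, 10, 13, 7]
arr[4]=10 > 7: no swap
arr[5]=13 > 7: no swap

Place pivot at position 2: [6, 6, 7, 18, 10, 13, 10]
Pivot position: 2

After partitioning with pivot 7, the array becomes [6, 6, 7, 18, 10, 13, 10]. The pivot is placed at index 2. All elements to the left of the pivot are <= 7, and all elements to the right are > 7.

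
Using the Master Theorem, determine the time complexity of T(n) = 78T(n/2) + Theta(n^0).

Master Theorem for T(n) = 78T(n/2) + O(n^0):

a = 78, b = 2, c = 0
log_b(a) = log_2(78) = 6.2854

Case 1: c = 0 < log_2(78) = 6.2854
T(n) = O(n^(log_2 78))

For T(n) = 78T(n/2) + O(n^0): log_2(78) = 6.2854. This is Case 1 of the Master Theorem (c < log_b(a), work dominated by leaves), giving O(n^(log_2 78)).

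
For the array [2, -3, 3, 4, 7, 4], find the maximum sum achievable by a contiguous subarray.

Using Kadane's algorithm on [2, -3, 3, 4, 7, 4]:

Scanning through the array:
Position 1 (value -3): max_ending_here = -1, max_so_far = 2
Position 2 (value 3): max_ending_here = 3, max_so_far = 3
Position 3 (value 4): max_ending_here = 7, max_so_far = 7
Position 4 (value 7): max_ending_here = 14, max_so_far = 14
Position 5 (value 4): max_ending_here = 18, max_so_far = 18

Maximum subarray: [3, 4, 7, 4]
Maximum sum: 18

The maximum subarray is [3, 4, 7, 4] with sum 18. This subarray runs from index 2 to index 5.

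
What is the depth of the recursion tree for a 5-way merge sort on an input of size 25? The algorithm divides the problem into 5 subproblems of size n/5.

For divide and conquer with division factor 5:

Problem sizes at each level:
Level 0: 25
Level 1: 5
Level 2: 1

The root is level 0 and the size-1 base case is level 2 (the tree spans levels 0 through 2, i.e. 3 levels counting the root), so the depth is the number of divisions: log_5(25) = 2

The recursion tree depth is log_5(25) = 2. At each level, the problem size is divided by 5, so it takes 2 divisions to reduce to a base case of size 1. The algorithm makes 5 recursive calls at each level.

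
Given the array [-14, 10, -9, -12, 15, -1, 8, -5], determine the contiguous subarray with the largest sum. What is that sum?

Using Kadane's algorithm on [-14, 10, -9, -12, 15, -1, 8, -5]:

Scanning through the array:
Position 1 (value 10): max_ending_here = 10, max_so_far = 10
Position 2 (value -9): max_ending_here = 1, max_so_far = 10
Position 3 (value -12): max_ending_here = -11, max_so_far = 10
Position 4 (value 15): max_ending_here = 15, max_so_far = 15
Position 5 (value -1): max_ending_here = 14, max_so_far = 15
Position 6 (value 8): max_ending_here = 22, max_so_far = 22
Position 7 (value -5): max_ending_here = 17, max_so_far = 22

Maximum subarray: [15, -1, 8]
Maximum sum: 22

The maximum subarray is [15, -1, 8] with sum 22. This subarray runs from index 4 to index 6.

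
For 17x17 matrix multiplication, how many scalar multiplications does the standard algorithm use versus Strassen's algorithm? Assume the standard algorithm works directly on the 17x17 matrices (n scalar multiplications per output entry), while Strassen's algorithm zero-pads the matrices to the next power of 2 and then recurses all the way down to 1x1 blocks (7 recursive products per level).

Matrix multiplication for 17x17 matrices:

Strassen's algorithm requires power-of-2 dimensions. Pad 17x17 to 32x32 (next power of 2).

Standard algorithm: 17^3 = 4913 multiplications
Strassen's algorithm: 7^(log2(32)) = 7^5 = 16807 multiplications
Difference: 4913 - 16807 = -11894 (Strassen uses MORE here due to padding overhead — for small or just-over-power-of-2 n, padding can outweigh the per-level savings)

Standard: 4913 multiplications (17^3). Strassen: 16807 multiplications (7^5, after padding to 32x32). Strassen reduces 8 recursive multiplications to 7 at each level.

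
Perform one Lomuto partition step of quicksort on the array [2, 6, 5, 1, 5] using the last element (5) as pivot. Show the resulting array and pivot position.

Lomuto partition with pivot = 5:

Initial array: [2, 6, 5, 1, 5]

arr[0]=2 <= 5: swap with position 0, array becomes [2, 6, 5, 1, 5]
arr[1]=6 > 5: no swap
arr[2]=5 <= 5: swap with position 1, array becomes [2, 5, 6, 1, 5]
arr[3]=1 <= 5: swap with position 2, array becomes [2, 5, 1, 6, 5]

Place pivot at position 3: [2, 5, 1, 5, 6]
Pivot position: 3

After partitioning with pivot 5, the array becomes [2, 5, 1, 5, 6]. The pivot is placed at index 3. All elements to the left of the pivot are <= 5, and all elements to the right are > 5.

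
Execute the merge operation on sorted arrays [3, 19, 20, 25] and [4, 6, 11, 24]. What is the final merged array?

Merging process:

Compare 3 vs 4: take 3 from left. Merged: [3]
Compare 19 vs 4: take 4 from right. Merged: [3, 4]
Compare 19 vs 6: take 6 from right. Merged: [3, 4, 6]
Compare 19 vs 11: take 11 from right. Merged: [3, 4, 6, 11]
Compare 19 vs 24: take 19 from left. Merged: [3, 4, 6, 11, 19]
Compare 20 vs 24: take 20 from left. Merged: [3, 4, 6, 11, 19, 20]
Compare 25 vs 24: take 24 from right. Merged: [3, 4, 6, 11, 19, 20, 24]
Append remaining from left: [25]. Merged: [3, 4, 6, 11, 19, 20, 24, 25]

Final merged array: [3, 4, 6, 11, 19, 20, 24, 25]
Total comparisons: 7

The merged array is [3, 4, 6, 11, 19, 20, 24, 25], requiring 7 comparisons. The merge step runs in O(n) time where n is the total number of elements.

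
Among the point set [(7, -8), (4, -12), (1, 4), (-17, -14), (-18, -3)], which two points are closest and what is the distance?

Computing all pairwise distances among 5 points:

d((7, -8), (4, -12)) = 5.0 <-- minimum
d((7, -8), (1, 4)) = 13.4164
d((7, -8), (-17, -14)) = 24.7386
d((7, -8), (-18, -3)) = 25.4951
d((4, -12), (1, 4)) = 16.2788
d((4, -12), (-17, -14)) = 21.095
d((4, -12), (-18, -3)) = 23.7697
d((1, 4), (-17, -14)) = 25.4558
d((1, 4), (-18, -3)) = 20.2485
d((-17, -14), (-18, -3)) = 11.0454

Closest pair: (7, -8) and (4, -12) with distance 5.0

The closest pair is (7, -8) and (4, -12) with Euclidean distance 5.0. For 5 points, brute-force pairwise comparison is shown above. For large n, the divide-and-conquer algorithm (sort by x, recurse on halves, check the dividing strip) achieves O(n log n).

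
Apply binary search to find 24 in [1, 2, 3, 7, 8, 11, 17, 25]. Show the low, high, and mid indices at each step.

Binary search for 24 in [1, 2, 3, 7, 8, 11, 17, 25]:

lo=0, hi=7, mid=3, arr[mid]=7 -> 7 < 24, search right half
lo=4, hi=7, mid=5, arr[mid]=11 -> 11 < 24, search right half
lo=6, hi=7, mid=6, arr[mid]=17 -> 17 < 24, search right half
lo=7, hi=7, mid=7, arr[mid]=25 -> 25 > 24, search left half
lo=7 > hi=6, target 24 not found

Binary search determines that 24 is not in the array after 4 comparisons. The search space was exhausted without finding the target.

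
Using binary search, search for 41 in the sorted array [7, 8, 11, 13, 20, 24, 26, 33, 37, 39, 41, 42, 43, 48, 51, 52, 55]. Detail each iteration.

Binary search for 41 in [7, 8, 11, 13, 20, 24, 26, 33, 37, 39, 41, 42, 43, 48, 51, 52, 55]:

lo=0, hi=16, mid=8, arr[mid]=37 -> 37 < 41, search right half
lo=9, hi=16, mid=12, arr[mid]=43 -> 43 > 41, search left half
lo=9, hi=11, mid=10, arr[mid]=41 -> Found target at index 10!

Binary search finds 41 at index 10 after 3 comparisons. The search repeatedly halves the search space by comparing with the middle element.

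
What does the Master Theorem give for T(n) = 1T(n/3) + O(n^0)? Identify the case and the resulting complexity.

Master Theorem for T(n) = 1T(n/3) + O(n^0):

a = 1, b = 3, c = 0
log_b(a) = log_3(1) = 0.0000

Case 2: c = 0 = log_3(1) = 0.0000
T(n) = O(n^0 log n) = O(log n)

For T(n) = 1T(n/3) + O(n^0): log_3(1) = 0.0000. This is Case 2 of the Master Theorem (c = log_b(a), equal work at all levels), giving O(log n).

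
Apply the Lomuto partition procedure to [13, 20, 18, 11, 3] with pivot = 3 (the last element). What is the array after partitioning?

Lomuto partition with pivot = 3:

Initial array: [13, 20, 18, 11, 3]

arr[0]=13 > 3: no swap
arr[1]=20 > 3: no swap
arr[2]=18 > 3: no swap
arr[3]=11 > 3: no swap

Place pivot at position 0: [3, 20, 18, 11, 13]
Pivot position: 0

After partitioning with pivot 3, the array becomes [3, 20, 18, 11, 13]. The pivot is placed at index 0. All elements to the left of the pivot are <= 3, and all elements to the right are > 3.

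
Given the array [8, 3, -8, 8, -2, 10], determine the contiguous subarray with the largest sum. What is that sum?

Using Kadane's algorithm on [8, 3, -8, 8, -2, 10]:

Scanning through the array:
Position 1 (value 3): max_ending_here = 11, max_so_far = 11
Position 2 (value -8): max_ending_here = 3, max_so_far = 11
Position 3 (value 8): max_ending_here = 11, max_so_far = 11
Position 4 (value -2): max_ending_here = 9, max_so_far = 11
Position 5 (value 10): max_ending_here = 19, max_so_far = 19

Maximum subarray: [8, 3, -8, 8, -2, 10]
Maximum sum: 19

The maximum subarray is [8, 3, -8, 8, -2, 10] with sum 19. This subarray runs from index 0 to index 5.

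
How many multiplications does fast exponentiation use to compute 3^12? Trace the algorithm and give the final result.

Computing 3^12 by squaring (build up from 3^1; each line after the first costs one multiplication):

3^1 = 3
3^2 = (3^1)^2 = 3^2 = 9
3^3 = 3 * 3^2 = 3 * 9 = 27
3^6 = (3^3)^2 = 27^2 = 729
3^12 = (3^6)^2 = 729^2 = 531441

Result: 531441
Multiplications needed: 4 (4 lines after 3^1)

3^12 = 531441. Using exponentiation by squaring, this requires 4 multiplications. The key idea: if the exponent is even, square the half-power; if odd, multiply by the base once.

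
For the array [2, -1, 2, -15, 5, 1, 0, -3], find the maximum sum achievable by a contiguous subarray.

Using Kadane's algorithm on [2, -1, 2, -15, 5, 1, 0, -3]:

Scanning through the array:
Position 1 (value -1): max_ending_here = 1, max_so_far = 2
Position 2 (value 2): max_ending_here = 3, max_so_far = 3
Position 3 (value -15): max_ending_here = -12, max_so_far = 3
Position 4 (value 5): max_ending_here = 5, max_so_far = 5
Position 5 (value 1): max_ending_here = 6, max_so_far = 6
Position 6 (value 0): max_ending_here = 6, max_so_far = 6
Position 7 (value -3): max_ending_here = 3, max_so_far = 6

Maximum subarray: [5, 1]
Maximum sum: 6

The maximum subarray is [5, 1] with sum 6. This subarray runs from index 4 to index 5.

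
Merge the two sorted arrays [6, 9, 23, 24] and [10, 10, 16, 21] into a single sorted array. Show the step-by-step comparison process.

Merging process:

Compare 6 vs 10: take 6 from left. Merged: [6]
Compare 9 vs 10: take 9 from left. Merged: [6, 9]
Compare 23 vs 10: take 10 from right. Merged: [6, 9, 10]
Compare 23 vs 10: take 10 from right. Merged: [6, 9, 10, 10]
Compare 23 vs 16: take 16 from right. Merged: [6, 9, 10, 10, 16]
Compare 23 vs 21: take 21 from right. Merged: [6, 9, 10, 10, 16, 21]
Append remaining from left: [23, 24]. Merged: [6, 9, 10, 10, 16, 21, 23, 24]

Final merged array: [6, 9, 10, 10, 16, 21, 23, 24]
Total comparisons: 6

The merged array is [6, 9, 10, 10, 16, 21, 23, 24], requiring 6 comparisons. The merge step runs in O(n) time where n is the total number of elements.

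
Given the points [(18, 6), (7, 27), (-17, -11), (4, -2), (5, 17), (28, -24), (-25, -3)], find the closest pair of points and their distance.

Computing all pairwise distances among 7 points:

d((18, 6), (7, 27)) = 23.7065
d((18, 6), (-17, -11)) = 38.9102
d((18, 6), (4, -2)) = 16.1245
d((18, 6), (5, 17)) = 17.0294
d((18, 6), (28, -24)) = 31.6228
d((18, 6), (-25, -3)) = 43.9318
d((7, 27), (-17, -11)) = 44.9444
d((7, 27), (4, -2)) = 29.1548
d((7, 27), (5, 17)) = 10.198 <-- minimum
d((7, 27), (28, -24)) = 55.1543
d((7, 27), (-25, -3)) = 43.8634
d((-17, -11), (4, -2)) = 22.8473
d((-17, -11), (5, 17)) = 35.609
d((-17, -11), (28, -24)) = 46.8402
d((-17, -11), (-25, -3)) = 11.3137
d((4, -2), (5, 17)) = 19.0263
d((4, -2), (28, -24)) = 32.5576
d((4, -2), (-25, -3)) = 29.0172
d((5, 17), (28, -24)) = 47.0106
d((5, 17), (-25, -3)) = 36.0555
d((28, -24), (-25, -3)) = 57.0088

Closest pair: (7, 27) and (5, 17) with distance 10.198

The closest pair is (7, 27) and (5, 17) with Euclidean distance 10.198. For 7 points, brute-force pairwise comparison is shown above. For large n, the divide-and-conquer algorithm (sort by x, recurse on halves, check the dividing strip) achieves O(n log n).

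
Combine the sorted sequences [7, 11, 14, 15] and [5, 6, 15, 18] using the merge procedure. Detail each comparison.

Merging process:

Compare 7 vs 5: take 5 from right. Merged: [5]
Compare 7 vs 6: take 6 from right. Merged: [5, 6]
Compare 7 vs 15: take 7 from left. Merged: [5, 6, 7]
Compare 11 vs 15: take 11 from left. Merged: [5, 6, 7, 11]
Compare 14 vs 15: take 14 from left. Merged: [5, 6, 7, 11, 14]
Compare 15 vs 15: take 15 from left. Merged: [5, 6, 7, 11, 14, 15]
Append remaining from right: [15, 18]. Merged: [5, 6, 7, 11, 14, 15, 15, 18]

Final merged array: [5, 6, 7, 11, 14, 15, 15, 18]
Total comparisons: 6

The merged array is [5, 6, 7, 11, 14, 15, 15, 18], requiring 6 comparisons. The merge step runs in O(n) time where n is the total number of elements.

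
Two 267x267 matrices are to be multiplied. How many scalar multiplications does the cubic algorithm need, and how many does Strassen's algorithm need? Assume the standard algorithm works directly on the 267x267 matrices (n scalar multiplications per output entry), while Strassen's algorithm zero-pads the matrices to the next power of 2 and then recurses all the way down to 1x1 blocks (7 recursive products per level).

Matrix multiplication for 267x267 matrices:

Strassen's algorithm requires power-of-2 dimensions. Pad 267x267 to 512x512 (next power of 2).

Standard algorithm: 267^3 = 19034163 multiplications
Strassen's algorithm: 7^(log2(512)) = 7^9 = 40353607 multiplications
Difference: 19034163 - 40353607 = -21319444 (Strassen uses MORE here due to padding overhead — for small or just-over-power-of-2 n, padding can outweigh the per-level savings)

Standard: 19034163 multiplications (267^3). Strassen: 40353607 multiplications (7^9, after padding to 512x512). Strassen reduces 8 recursive multiplications to 7 at each level.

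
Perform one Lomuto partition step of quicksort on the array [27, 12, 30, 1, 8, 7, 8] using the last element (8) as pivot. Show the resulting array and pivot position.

Lomuto partition with pivot = 8:

Initial array: [27, 12, 30, 1, 8, 7, 8]

arr[0]=27 > 8: no swap
arr[1]=12 > 8: no swap
arr[2]=30 > 8: no swap
arr[3]=1 <= 8: swap with position 0, array becomes [1, 12, 30, 27, 8, 7, 8]
arr[4]=8 <= 8: swap with position 1, array becomes [1, 8, 30, 27, 12, 7, 8]
arr[5]=7 <= 8: swap with position 2, array becomes [1, 8, 7, 27, 12, 30, 8]

Place pivot at position 3: [1, 8, 7, 8, 12, 30, 27]
Pivot position: 3

After partitioning with pivot 8, the array becomes [1, 8, 7, 8, 12, 30, 27]. The pivot is placed at index 3. All elements to the left of the pivot are <= 8, and all elements to the right are > 8.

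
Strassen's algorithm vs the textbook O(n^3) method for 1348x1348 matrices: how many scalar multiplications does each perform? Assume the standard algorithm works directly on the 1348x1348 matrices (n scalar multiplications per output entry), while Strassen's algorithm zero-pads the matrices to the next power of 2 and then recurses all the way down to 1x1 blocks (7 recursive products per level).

Matrix multiplication for 1348x1348 matrices:

Strassen's algorithm requires power-of-2 dimensions. Pad 1348x1348 to 2048x2048 (next power of 2).

Standard algorithm: 1348^3 = 2449456192 multiplications
Strassen's algorithm: 7^(log2(2048)) = 7^11 = 1977326743 multiplications
Savings: 2449456192 - 1977326743 = 472129449 multiplications

Standard: 2449456192 multiplications (1348^3). Strassen: 1977326743 multiplications (7^11, after padding to 2048x2048). Strassen reduces 8 recursive multiplications to 7 at each level.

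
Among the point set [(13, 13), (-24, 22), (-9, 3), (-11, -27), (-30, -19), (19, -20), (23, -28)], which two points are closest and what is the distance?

Computing all pairwise distances among 7 points:

d((13, 13), (-24, 22)) = 38.0789
d((13, 13), (-9, 3)) = 24.1661
d((13, 13), (-11, -27)) = 46.6476
d((13, 13), (-30, -19)) = 53.6004
d((13, 13), (19, -20)) = 33.541
d((13, 13), (23, -28)) = 42.2019
d((-24, 22), (-9, 3)) = 24.2074
d((-24, 22), (-11, -27)) = 50.6952
d((-24, 22), (-30, -19)) = 41.4367
d((-24, 22), (19, -20)) = 60.1082
d((-24, 22), (23, -28)) = 68.6222
d((-9, 3), (-11, -27)) = 30.0666
d((-9, 3), (-30, -19)) = 30.4138
d((-9, 3), (19, -20)) = 36.2353
d((-9, 3), (23, -28)) = 44.5533
d((-11, -27), (-30, -19)) = 20.6155
d((-11, -27), (19, -20)) = 30.8058
d((-11, -27), (23, -28)) = 34.0147
d((-30, -19), (19, -20)) = 49.0102
d((-30, -19), (23, -28)) = 53.7587
d((19, -20), (23, -28)) = 8.9443 <-- minimum

Closest pair: (19, -20) and (23, -28) with distance 8.9443

The closest pair is (19, -20) and (23, -28) with Euclidean distance 8.9443. For 7 points, brute-force pairwise comparison is shown above. For large n, the divide-and-conquer algorithm (sort by x, recurse on halves, check the dividing strip) achieves O(n log n).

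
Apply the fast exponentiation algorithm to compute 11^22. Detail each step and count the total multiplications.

Computing 11^22 by squaring (build up from 11^1; each line after the first costs one multiplication):

11^1 = 11
11^2 = (11^1)^2 = 11^2 = 121
11^4 = (11^2)^2 = 121^2 = 14641
11^5 = 11 * 11^4 = 11 * 14641 = 161051
11^10 = (11^5)^2 = 161051^2 = 25937424601
11^11 = 11 * 11^10 = 11 * 25937424601 = 285311670611
11^22 = (11^11)^2 = 285311670611^2 = 81402749386839761113321

Result: 81402749386839761113321
Multiplications needed: 6 (6 lines after 11^1)

11^22 = 81402749386839761113321. Using exponentiation by squaring, this requires 6 multiplications. The key idea: if the exponent is even, square the half-power; if odd, multiply by the base once.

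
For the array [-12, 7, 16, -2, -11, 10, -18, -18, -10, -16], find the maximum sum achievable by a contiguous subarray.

Using Kadane's algorithm on [-12, 7, 16, -2, -11, 10, -18, -18, -10, -16]:

Scanning through the array:
Position 1 (value 7): max_ending_here = 7, max_so_far = 7
Position 2 (value 16): max_ending_here = 23, max_so_far = 23
Position 3 (value -2): max_ending_here = 21, max_so_far = 23
Position 4 (value -11): max_ending_here = 10, max_so_far = 23
Position 5 (value 10): max_ending_here = 20, max_so_far = 23
Position 6 (value -18): max_ending_here = 2, max_so_far = 23
Position 7 (value -18): max_ending_here = -16, max_so_far = 23
Position 8 (value -10): max_ending_here = -10, max_so_far = 23
Position 9 (value -16): max_ending_here = -16, max_so_far = 23

Maximum subarray: [7, 16]
Maximum sum: 23

The maximum subarray is [7, 16] with sum 23. This subarray runs from index 1 to index 2.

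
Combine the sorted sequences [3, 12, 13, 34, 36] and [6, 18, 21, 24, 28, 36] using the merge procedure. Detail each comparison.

Merging process:

Compare 3 vs 6: take 3 from left. Merged: [3]
Compare 12 vs 6: take 6 from right. Merged: [3, 6]
Compare 12 vs 18: take 12 from left. Merged: [3, 6, 12]
Compare 13 vs 18: take 13 from left. Merged: [3, 6, 12, 13]
Compare 34 vs 18: take 18 from right. Merged: [3, 6, 12, 13, 18]
Compare 34 vs 21: take 21 from right. Merged: [3, 6, 12, 13, 18, 21]
Compare 34 vs 24: take 24 from right. Merged: [3, 6, 12, 13, 18, 21, 24]
Compare 34 vs 28: take 28 from right. Merged: [3, 6, 12, 13, 18, 21, 24, 28]
Compare 34 vs 36: take 34 from left. Merged: [3, 6, 12, 13, 18, 21, 24, 28, 34]
Compare 36 vs 36: take 36 from left. Merged: [3, 6, 12, 13, 18, 21, 24, 28, 34, 36]
Append remaining from right: [36]. Merged: [3, 6, 12, 13, 18, 21, 24, 28, 34, 36, 36]

Final merged array: [3, 6, 12, 13, 18, 21, 24, 28, 34, 36, 36]
Total comparisons: 10

The merged array is [3, 6, 12, 13, 18, 21, 24, 28, 34, 36, 36], requiring 10 comparisons. The merge step runs in O(n) time where n is the total number of elements.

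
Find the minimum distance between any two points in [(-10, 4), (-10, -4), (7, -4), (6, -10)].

Computing all pairwise distances among 4 points:

d((-10, 4), (-10, -4)) = 8.0
d((-10, 4), (7, -4)) = 18.7883
d((-10, 4), (6, -10)) = 21.2603
d((-10, -4), (7, -4)) = 17.0
d((-10, -4), (6, -10)) = 17.088
d((7, -4), (6, -10)) = 6.0828 <-- minimum

Closest pair: (7, -4) and (6, -10) with distance 6.0828

The closest pair is (7, -4) and (6, -10) with Euclidean distance 6.0828. For 4 points, brute-force pairwise comparison is shown above. For large n, the divide-and-conquer algorithm (sort by x, recurse on halves, check the dividing strip) achieves O(n log n).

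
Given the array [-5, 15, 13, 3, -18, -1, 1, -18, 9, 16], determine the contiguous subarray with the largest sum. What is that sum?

Using Kadane's algorithm on [-5, 15, 13, 3, -18, -1, 1, -18, 9, 16]:

Scanning through the array:
Position 1 (value 15): max_ending_here = 15, max_so_far = 15
Position 2 (value 13): max_ending_here = 28, max_so_far = 28
Position 3 (value 3): max_ending_here = 31, max_so_far = 31
Position 4 (value -18): max_ending_here = 13, max_so_far = 31
Position 5 (value -1): max_ending_here = 12, max_so_far = 31
Position 6 (value 1): max_ending_here = 13, max_so_far = 31
Position 7 (value -18): max_ending_here = -5, max_so_far = 31
Position 8 (value 9): max_ending_here = 9, max_so_far = 31
Position 9 (value 16): max_ending_here = 25, max_so_far = 31

Maximum subarray: [15, 13, 3]
Maximum sum: 31

The maximum subarray is [15, 13, 3] with sum 31. This subarray runs from index 1 to index 3.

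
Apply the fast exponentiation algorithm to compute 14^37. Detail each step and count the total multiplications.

Computing 14^37 by squaring (build up from 14^1; each line after the first costs one multiplication):

14^1 = 14
14^2 = (14^1)^2 = 14^2 = 196
14^4 = (14^2)^2 = 196^2 = 38416
14^8 = (14^4)^2 = 38416^2 = 1475789056
14^9 = 14 * 14^8 = 14 * 1475789056 = 20661046784
14^18 = (14^9)^2 = 20661046784^2 = 426878854210636742656
14^36 = (14^18)^2 = 426878854210636742656^2 = 182225556172186058674940229804729969934336
14^37 = 14 * 14^36 = 14 * 182225556172186058674940229804729969934336 = 2551157786410604821449163217266219579080704

Result: 2551157786410604821449163217266219579080704
Multiplications needed: 7 (7 lines after 14^1)

14^37 = 2551157786410604821449163217266219579080704. Using exponentiation by squaring, this requires 7 multiplications. The key idea: if the exponent is even, square the half-power; if odd, multiply by the base once.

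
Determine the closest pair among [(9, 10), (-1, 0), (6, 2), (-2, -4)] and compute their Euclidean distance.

Computing all pairwise distances among 4 points:

d((9, 10), (-1, 0)) = 14.1421
d((9, 10), (6, 2)) = 8.544
d((9, 10), (-2, -4)) = 17.8045
d((-1, 0), (6, 2)) = 7.2801
d((-1, 0), (-2, -4)) = 4.1231 <-- minimum
d((6, 2), (-2, -4)) = 10.0

Closest pair: (-1, 0) and (-2, -4) with distance 4.1231

The closest pair is (-1, 0) and (-2, -4) with Euclidean distance 4.1231. For 4 points, brute-force pairwise comparison is shown above. For large n, the divide-and-conquer algorithm (sort by x, recurse on halves, check the dividing strip) achieves O(n log n).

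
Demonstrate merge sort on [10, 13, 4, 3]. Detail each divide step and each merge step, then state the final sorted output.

Merge sort trace:

Split: [10, 13, 4, 3] -> [10, 13] and [4, 3]
  Split: [10, 13] -> [10] and [13]
  Merge: [10] + [13] -> [10, 13]
  Split: [4, 3] -> [4] and [3]
  Merge: [4] + [3] -> [3, 4]
Merge: [10, 13] + [3, 4] -> [3, 4, 10, 13]

Final sorted array: [3, 4, 10, 13]

The merge sort proceeds by recursively splitting the array and merging sorted halves.
After all merges, the sorted array is [3, 4, 10, 13].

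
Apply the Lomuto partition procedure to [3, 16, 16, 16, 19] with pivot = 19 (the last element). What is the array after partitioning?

Lomuto partition with pivot = 19:

Initial array: [3, 16, 16, 16, 19]

arr[0]=3 <= 19: swap with position 0, array becomes [3, 16, 16, 16, 19]
arr[1]=16 <= 19: swap with position 1, array becomes [3, 16, 16, 16, 19]
arr[2]=16 <= 19: swap with position 2, array becomes [3, 16, 16, 16, 19]
arr[3]=16 <= 19: swap with position 3, array becomes [3, 16, 16, 16, 19]

Place pivot at position 4: [3, 16, 16, 16, 19]
Pivot position: 4

After partitioning with pivot 19, the array becomes [3, 16, 16, 16, 19]. The pivot is placed at index 4. All elements to the left of the pivot are <= 19, and all elements to the right are > 19.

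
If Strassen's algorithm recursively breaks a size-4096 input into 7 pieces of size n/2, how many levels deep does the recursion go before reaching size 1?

For divide and conquer with division factor 2:

Problem sizes at each level:
Level 0: 4096
Level 1: 2048
Level 2: 1024
Level 3: 512
Level 4: 256
Level 5: 128
Level 6: 64
Level 7: 32
Level 8: 16
Level 9: 8
Level 10: 4
Level 11: 2
Level 12: 1

The root is level 0 and the size-1 base case is level 12 (the tree spans levels 0 through 12, i.e. 13 levels counting the root), so the depth is the number of divisions: log_2(4096) = 12

The recursion tree depth is log_2(4096) = 12. At each level, the problem size is divided by 2, so it takes 12 divisions to reduce to a base case of size 1. The algorithm makes 7 recursive calls at each level.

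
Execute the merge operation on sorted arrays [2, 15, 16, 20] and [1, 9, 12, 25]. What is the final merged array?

Merging process:

Compare 2 vs 1: take 1 from right. Merged: [1]
Compare 2 vs 9: take 2 from left. Merged: [1, 2]
Compare 15 vs 9: take 9 from right. Merged: [1, 2, 9]
Compare 15 vs 12: take 12 from right. Merged: [1, 2, 9, 12]
Compare 15 vs 25: take 15 from left. Merged: [1, 2, 9, 12, 15]
Compare 16 vs 25: take 16 from left. Merged: [1, 2, 9, 12, 15, 16]
Compare 20 vs 25: take 20 from left. Merged: [1, 2, 9, 12, 15, 16, 20]
Append remaining from right: [25]. Merged: [1, 2, 9, 12, 15, 16, 20, 25]

Final merged array: [1, 2, 9, 12, 15, 16, 20, 25]
Total comparisons: 7

The merged array is [1, 2, 9, 12, 15, 16, 20, 25], requiring 7 comparisons. The merge step runs in O(n) time where n is the total number of elements.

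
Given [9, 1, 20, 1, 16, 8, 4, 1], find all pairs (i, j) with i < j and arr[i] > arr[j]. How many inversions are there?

Finding inversions in [9, 1, 20, 1, 16, 8, 4, 1]:

(0, 1): arr[0]=9 > arr[1]=1
(0, 3): arr[0]=9 > arr[3]=1
(0, 5): arr[0]=9 > arr[5]=8
(0, 6): arr[0]=9 > arr[6]=4
(0, 7): arr[0]=9 > arr[7]=1
(2, 3): arr[2]=20 > arr[3]=1
(2, 4): arr[2]=20 > arr[4]=16
(2, 5): arr[2]=20 > arr[5]=8
(2, 6): arr[2]=20 > arr[6]=4
(2, 7): arr[2]=20 > arr[7]=1
(4, 5): arr[4]=16 > arr[5]=8
(4, 6): arr[4]=16 > arr[6]=4
(4, 7): arr[4]=16 > arr[7]=1
(5, 6): arr[5]=8 > arr[6]=4
(5, 7): arr[5]=8 > arr[7]=1
(6, 7): arr[6]=4 > arr[7]=1

Total inversions: 16

The array has 16 inversion(s): (0,1), (0,3), (0,5), (0,6), (0,7), (2,3), (2,4), (2,5), (2,6), (2,7), (4,5), (4,6), (4,7), (5,6), (5,7), (6,7). Each pair (i,j) satisfies i < j and arr[i] > arr[j].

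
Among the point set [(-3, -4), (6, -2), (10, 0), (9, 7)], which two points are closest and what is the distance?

Computing all pairwise distances among 4 points:

d((-3, -4), (6, -2)) = 9.2195
d((-3, -4), (10, 0)) = 13.6015
d((-3, -4), (9, 7)) = 16.2788
d((6, -2), (10, 0)) = 4.4721 <-- minimum
d((6, -2), (9, 7)) = 9.4868
d((10, 0), (9, 7)) = 7.0711

Closest pair: (6, -2) and (10, 0) with distance 4.4721

The closest pair is (6, -2) and (10, 0) with Euclidean distance 4.4721. For 4 points, brute-force pairwise comparison is shown above. For large n, the divide-and-conquer algorithm (sort by x, recurse on halves, check the dividing strip) achieves O(n log n).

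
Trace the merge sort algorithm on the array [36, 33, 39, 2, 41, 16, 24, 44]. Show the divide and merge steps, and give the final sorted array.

Merge sort trace:

Split: [36, 33, 39, 2, 41, 16, 24, 44] -> [36, 33, 39, 2] and [41, 16, 24, 44]
  Split: [36, 33, 39, 2] -> [36, 33] and [39, 2]
    Split: [36, 33] -> [36] and [33]
    Merge: [36] + [33] -> [33, 36]
    Split: [39, 2] -> [39] and [2]
    Merge: [39] + [2] -> [2, 39]
  Merge: [33, 36] + [2, 39] -> [2, 33, 36, 39]
  Split: [41, 16, 24, 44] -> [41, 16] and [24, 44]
    Split: [41, 16] -> [41] and [16]
    Merge: [41] + [16] -> [16, 41]
    Split: [24, 44] -> [24] and [44]
    Merge: [24] + [44] -> [24, 44]
  Merge: [16, 41] + [24, 44] -> [16, 24, 41, 44]
Merge: [2, 33, 36, 39] + [16, 24, 41, 44] -> [2, 16, 24, 33, 36, 39, 41, 44]

Final sorted array: [2, 16, 24, 33, 36, 39, 41, 44]

The merge sort proceeds by recursively splitting the array and merging sorted halves.
After all merges, the sorted array is [2, 16, 24, 33, 36, 39, 41, 44].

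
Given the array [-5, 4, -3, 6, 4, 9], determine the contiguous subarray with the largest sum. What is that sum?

Using Kadane's algorithm on [-5, 4, -3, 6, 4, 9]:

Scanning through the array:
Position 1 (value 4): max_ending_here = 4, max_so_far = 4
Position 2 (value -3): max_ending_here = 1, max_so_far = 4
Position 3 (value 6): max_ending_here = 7, max_so_far = 7
Position 4 (value 4): max_ending_here = 11, max_so_far = 11
Position 5 (value 9): max_ending_here = 20, max_so_far = 20

Maximum subarray: [4, -3, 6, 4, 9]
Maximum sum: 20

The maximum subarray is [4, -3, 6, 4, 9] with sum 20. This subarray runs from index 1 to index 5.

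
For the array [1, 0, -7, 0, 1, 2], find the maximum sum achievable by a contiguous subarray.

Using Kadane's algorithm on [1, 0, -7, 0, 1, 2]:

Scanning through the array:
Position 1 (value 0): max_ending_here = 1, max_so_far = 1
Position 2 (value -7): max_ending_here = -6, max_so_far = 1
Position 3 (value 0): max_ending_here = 0, max_so_far = 1
Position 4 (value 1): max_ending_here = 1, max_so_far = 1
Position 5 (value 2): max_ending_here = 3, max_so_far = 3

Maximum subarray: [0, 1, 2]
Maximum sum: 3

The maximum subarray is [0, 1, 2] with sum 3. This subarray runs from index 3 to index 5.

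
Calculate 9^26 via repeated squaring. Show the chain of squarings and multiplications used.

Computing 9^26 by squaring (build up from 9^1; each line after the first costs one multiplication):

9^1 = 9
9^2 = (9^1)^2 = 9^2 = 81
9^3 = 9 * 9^2 = 9 * 81 = 729
9^6 = (9^3)^2 = 729^2 = 531441
9^12 = (9^6)^2 = 531441^2 = 282429536481
9^13 = 9 * 9^12 = 9 * 282429536481 = 2541865828329
9^26 = (9^13)^2 = 2541865828329^2 = 6461081889226673298932241

Result: 6461081889226673298932241
Multiplications needed: 6 (6 lines after 9^1)

9^26 = 6461081889226673298932241. Using exponentiation by squaring, this requires 6 multiplications. The key idea: if the exponent is even, square the half-power; if odd, multiply by the base once.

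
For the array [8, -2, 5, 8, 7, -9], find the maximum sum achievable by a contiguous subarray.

Using Kadane's algorithm on [8, -2, 5, 8, 7, -9]:

Scanning through the array:
Position 1 (value -2): max_ending_here = 6, max_so_far = 8
Position 2 (value 5): max_ending_here = 11, max_so_far = 11
Position 3 (value 8): max_ending_here = 19, max_so_far = 19
Position 4 (value 7): max_ending_here = 26, max_so_far = 26
Position 5 (value -9): max_ending_here = 17, max_so_far = 26

Maximum subarray: [8, -2, 5, 8, 7]
Maximum sum: 26

The maximum subarray is [8, -2, 5, 8, 7] with sum 26. This subarray runs from index 0 to index 4.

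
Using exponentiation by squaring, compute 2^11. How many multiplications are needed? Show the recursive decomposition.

Computing 2^11 by squaring (build up from 2^1; each line after the first costs one multiplication):

2^1 = 2
2^2 = (2^1)^2 = 2^2 = 4
2^4 = (2^2)^2 = 4^2 = 16
2^5 = 2 * 2^4 = 2 * 16 = 32
2^10 = (2^5)^2 = 32^2 = 1024
2^11 = 2 * 2^10 = 2 * 1024 = 2048

Result: 2048
Multiplications needed: 5 (5 lines after 2^1)

2^11 = 2048. Using exponentiation by squaring, this requires 5 multiplications. The key idea: if the exponent is even, square the half-power; if odd, multiply by the base once.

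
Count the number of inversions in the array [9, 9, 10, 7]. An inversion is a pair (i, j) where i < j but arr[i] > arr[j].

Finding inversions in [9, 9, 10, 7]:

(0, 3): arr[0]=9 > arr[3]=7
(1, 3): arr[1]=9 > arr[3]=7
(2, 3): arr[2]=10 > arr[3]=7

Total inversions: 3

The array has 3 inversion(s): (0,3), (1,3), (2,3). Each pair (i,j) satisfies i < j and arr[i] > arr[j].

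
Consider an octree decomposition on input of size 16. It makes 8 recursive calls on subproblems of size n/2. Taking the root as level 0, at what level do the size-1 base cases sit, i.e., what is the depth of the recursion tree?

For divide and conquer with division factor 2:

Problem sizes at each level:
Level 0: 16
Level 1: 8
Level 2: 4
Level 3: 2
Level 4: 1

The root is level 0 and the size-1 base case is level 4 (the tree spans levels 0 through 4, i.e. 5 levels counting the root), so the depth is the number of divisions: log_2(16) = 4

The recursion tree depth is log_2(16) = 4. At each level, the problem size is divided by 2, so it takes 4 divisions to reduce to a base case of size 1. The algorithm makes 8 recursive calls at each level.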